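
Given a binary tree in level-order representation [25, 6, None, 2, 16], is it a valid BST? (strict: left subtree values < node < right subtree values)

Level-order array: [25, 6, None, 2, 16]
Validate using subtree bounds (lo, hi): at each node, require lo < value < hi,
then recurse left with hi=value and right with lo=value.
Preorder trace (stopping at first violation):
  at node 25 with bounds (-inf, +inf): OK
  at node 6 with bounds (-inf, 25): OK
  at node 2 with bounds (-inf, 6): OK
  at node 16 with bounds (6, 25): OK
No violation found at any node.
Result: Valid BST


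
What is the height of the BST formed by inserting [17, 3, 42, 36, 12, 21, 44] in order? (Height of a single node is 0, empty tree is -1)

Insertion order: [17, 3, 42, 36, 12, 21, 44]
Tree (level-order array): [17, 3, 42, None, 12, 36, 44, None, None, 21]
Compute height bottom-up (empty subtree = -1):
  height(12) = 1 + max(-1, -1) = 0
  height(3) = 1 + max(-1, 0) = 1
  height(21) = 1 + max(-1, -1) = 0
  height(36) = 1 + max(0, -1) = 1
  height(44) = 1 + max(-1, -1) = 0
  height(42) = 1 + max(1, 0) = 2
  height(17) = 1 + max(1, 2) = 3
Height = 3


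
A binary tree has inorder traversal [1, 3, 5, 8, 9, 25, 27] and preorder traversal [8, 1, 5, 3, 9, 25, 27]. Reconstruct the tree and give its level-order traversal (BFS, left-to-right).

Inorder:  [1, 3, 5, 8, 9, 25, 27]
Preorder: [8, 1, 5, 3, 9, 25, 27]
Algorithm: preorder visits root first, so consume preorder in order;
for each root, split the current inorder slice at that value into
left-subtree inorder and right-subtree inorder, then recurse.
Recursive splits:
  root=8; inorder splits into left=[1, 3, 5], right=[9, 25, 27]
  root=1; inorder splits into left=[], right=[3, 5]
  root=5; inorder splits into left=[3], right=[]
  root=3; inorder splits into left=[], right=[]
  root=9; inorder splits into left=[], right=[25, 27]
  root=25; inorder splits into left=[], right=[27]
  root=27; inorder splits into left=[], right=[]
Reconstructed level-order: [8, 1, 9, 5, 25, 3, 27]


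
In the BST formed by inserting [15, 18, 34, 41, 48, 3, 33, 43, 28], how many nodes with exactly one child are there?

Tree built from: [15, 18, 34, 41, 48, 3, 33, 43, 28]
Tree (level-order array): [15, 3, 18, None, None, None, 34, 33, 41, 28, None, None, 48, None, None, 43]
Rule: These are nodes with exactly 1 non-null child.
Per-node child counts:
  node 15: 2 child(ren)
  node 3: 0 child(ren)
  node 18: 1 child(ren)
  node 34: 2 child(ren)
  node 33: 1 child(ren)
  node 28: 0 child(ren)
  node 41: 1 child(ren)
  node 48: 1 child(ren)
  node 43: 0 child(ren)
Matching nodes: [18, 33, 41, 48]
Count of nodes with exactly one child: 4


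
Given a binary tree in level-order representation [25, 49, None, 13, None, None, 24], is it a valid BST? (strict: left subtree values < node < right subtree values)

Level-order array: [25, 49, None, 13, None, None, 24]
Validate using subtree bounds (lo, hi): at each node, require lo < value < hi,
then recurse left with hi=value and right with lo=value.
Preorder trace (stopping at first violation):
  at node 25 with bounds (-inf, +inf): OK
  at node 49 with bounds (-inf, 25): VIOLATION
Node 49 violates its bound: not (-inf < 49 < 25).
Result: Not a valid BST


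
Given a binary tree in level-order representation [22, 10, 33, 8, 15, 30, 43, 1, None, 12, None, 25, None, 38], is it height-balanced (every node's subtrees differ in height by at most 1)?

Tree (level-order array): [22, 10, 33, 8, 15, 30, 43, 1, None, 12, None, 25, None, 38]
Definition: a tree is height-balanced if, at every node, |h(left) - h(right)| <= 1 (empty subtree has height -1).
Bottom-up per-node check:
  node 1: h_left=-1, h_right=-1, diff=0 [OK], height=0
  node 8: h_left=0, h_right=-1, diff=1 [OK], height=1
  node 12: h_left=-1, h_right=-1, diff=0 [OK], height=0
  node 15: h_left=0, h_right=-1, diff=1 [OK], height=1
  node 10: h_left=1, h_right=1, diff=0 [OK], height=2
  node 25: h_left=-1, h_right=-1, diff=0 [OK], height=0
  node 30: h_left=0, h_right=-1, diff=1 [OK], height=1
  node 38: h_left=-1, h_right=-1, diff=0 [OK], height=0
  node 43: h_left=0, h_right=-1, diff=1 [OK], height=1
  node 33: h_left=1, h_right=1, diff=0 [OK], height=2
  node 22: h_left=2, h_right=2, diff=0 [OK], height=3
All nodes satisfy the balance condition.
Result: Balanced


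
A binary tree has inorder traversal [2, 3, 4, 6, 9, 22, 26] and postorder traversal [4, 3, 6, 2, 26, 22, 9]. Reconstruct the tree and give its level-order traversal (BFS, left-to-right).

Inorder:   [2, 3, 4, 6, 9, 22, 26]
Postorder: [4, 3, 6, 2, 26, 22, 9]
Algorithm: postorder visits root last, so walk postorder right-to-left;
each value is the root of the current inorder slice — split it at that
value, recurse on the right subtree first, then the left.
Recursive splits:
  root=9; inorder splits into left=[2, 3, 4, 6], right=[22, 26]
  root=22; inorder splits into left=[], right=[26]
  root=26; inorder splits into left=[], right=[]
  root=2; inorder splits into left=[], right=[3, 4, 6]
  root=6; inorder splits into left=[3, 4], right=[]
  root=3; inorder splits into left=[], right=[4]
  root=4; inorder splits into left=[], right=[]
Reconstructed level-order: [9, 2, 22, 6, 26, 3, 4]


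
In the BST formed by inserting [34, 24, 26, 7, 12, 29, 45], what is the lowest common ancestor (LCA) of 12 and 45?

Tree insertion order: [34, 24, 26, 7, 12, 29, 45]
Tree (level-order array): [34, 24, 45, 7, 26, None, None, None, 12, None, 29]
In a BST, the LCA of p=12, q=45 is the first node v on the
root-to-leaf path with p <= v <= q (go left if both < v, right if both > v).
Walk from root:
  at 34: 12 <= 34 <= 45, this is the LCA
LCA = 34


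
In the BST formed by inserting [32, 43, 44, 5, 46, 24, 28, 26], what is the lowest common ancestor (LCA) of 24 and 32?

Tree insertion order: [32, 43, 44, 5, 46, 24, 28, 26]
Tree (level-order array): [32, 5, 43, None, 24, None, 44, None, 28, None, 46, 26]
In a BST, the LCA of p=24, q=32 is the first node v on the
root-to-leaf path with p <= v <= q (go left if both < v, right if both > v).
Walk from root:
  at 32: 24 <= 32 <= 32, this is the LCA
LCA = 32


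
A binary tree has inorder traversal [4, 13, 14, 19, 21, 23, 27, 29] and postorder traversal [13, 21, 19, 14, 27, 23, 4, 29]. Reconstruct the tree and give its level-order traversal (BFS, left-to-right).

Inorder:   [4, 13, 14, 19, 21, 23, 27, 29]
Postorder: [13, 21, 19, 14, 27, 23, 4, 29]
Algorithm: postorder visits root last, so walk postorder right-to-left;
each value is the root of the current inorder slice — split it at that
value, recurse on the right subtree first, then the left.
Recursive splits:
  root=29; inorder splits into left=[4, 13, 14, 19, 21, 23, 27], right=[]
  root=4; inorder splits into left=[], right=[13, 14, 19, 21, 23, 27]
  root=23; inorder splits into left=[13, 14, 19, 21], right=[27]
  root=27; inorder splits into left=[], right=[]
  root=14; inorder splits into left=[13], right=[19, 21]
  root=19; inorder splits into left=[], right=[21]
  root=21; inorder splits into left=[], right=[]
  root=13; inorder splits into left=[], right=[]
Reconstructed level-order: [29, 4, 23, 14, 27, 13, 19, 21]


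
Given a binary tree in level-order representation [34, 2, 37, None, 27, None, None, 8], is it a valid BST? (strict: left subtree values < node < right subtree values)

Level-order array: [34, 2, 37, None, 27, None, None, 8]
Validate using subtree bounds (lo, hi): at each node, require lo < value < hi,
then recurse left with hi=value and right with lo=value.
Preorder trace (stopping at first violation):
  at node 34 with bounds (-inf, +inf): OK
  at node 2 with bounds (-inf, 34): OK
  at node 27 with bounds (2, 34): OK
  at node 8 with bounds (2, 27): OK
  at node 37 with bounds (34, +inf): OK
No violation found at any node.
Result: Valid BST


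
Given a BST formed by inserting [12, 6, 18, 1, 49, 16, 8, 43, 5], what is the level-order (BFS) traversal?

Tree insertion order: [12, 6, 18, 1, 49, 16, 8, 43, 5]
Tree (level-order array): [12, 6, 18, 1, 8, 16, 49, None, 5, None, None, None, None, 43]
BFS from the root, enqueuing left then right child of each popped node:
  queue [12] -> pop 12, enqueue [6, 18], visited so far: [12]
  queue [6, 18] -> pop 6, enqueue [1, 8], visited so far: [12, 6]
  queue [18, 1, 8] -> pop 18, enqueue [16, 49], visited so far: [12, 6, 18]
  queue [1, 8, 16, 49] -> pop 1, enqueue [5], visited so far: [12, 6, 18, 1]
  queue [8, 16, 49, 5] -> pop 8, enqueue [none], visited so far: [12, 6, 18, 1, 8]
  queue [16, 49, 5] -> pop 16, enqueue [none], visited so far: [12, 6, 18, 1, 8, 16]
  queue [49, 5] -> pop 49, enqueue [43], visited so far: [12, 6, 18, 1, 8, 16, 49]
  queue [5, 43] -> pop 5, enqueue [none], visited so far: [12, 6, 18, 1, 8, 16, 49, 5]
  queue [43] -> pop 43, enqueue [none], visited so far: [12, 6, 18, 1, 8, 16, 49, 5, 43]
Result: [12, 6, 18, 1, 8, 16, 49, 5, 43]


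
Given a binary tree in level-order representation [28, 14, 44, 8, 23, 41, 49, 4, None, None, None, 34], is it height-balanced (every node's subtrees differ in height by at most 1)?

Tree (level-order array): [28, 14, 44, 8, 23, 41, 49, 4, None, None, None, 34]
Definition: a tree is height-balanced if, at every node, |h(left) - h(right)| <= 1 (empty subtree has height -1).
Bottom-up per-node check:
  node 4: h_left=-1, h_right=-1, diff=0 [OK], height=0
  node 8: h_left=0, h_right=-1, diff=1 [OK], height=1
  node 23: h_left=-1, h_right=-1, diff=0 [OK], height=0
  node 14: h_left=1, h_right=0, diff=1 [OK], height=2
  node 34: h_left=-1, h_right=-1, diff=0 [OK], height=0
  node 41: h_left=0, h_right=-1, diff=1 [OK], height=1
  node 49: h_left=-1, h_right=-1, diff=0 [OK], height=0
  node 44: h_left=1, h_right=0, diff=1 [OK], height=2
  node 28: h_left=2, h_right=2, diff=0 [OK], height=3
All nodes satisfy the balance condition.
Result: Balanced


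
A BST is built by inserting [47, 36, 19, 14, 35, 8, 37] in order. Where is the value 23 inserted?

Starting tree (level order): [47, 36, None, 19, 37, 14, 35, None, None, 8]
Insertion path: 47 -> 36 -> 19 -> 35
Result: insert 23 as left child of 35
Final tree (level order): [47, 36, None, 19, 37, 14, 35, None, None, 8, None, 23]


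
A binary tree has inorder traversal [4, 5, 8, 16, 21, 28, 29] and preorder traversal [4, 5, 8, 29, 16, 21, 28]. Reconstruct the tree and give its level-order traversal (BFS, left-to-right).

Inorder:  [4, 5, 8, 16, 21, 28, 29]
Preorder: [4, 5, 8, 29, 16, 21, 28]
Algorithm: preorder visits root first, so consume preorder in order;
for each root, split the current inorder slice at that value into
left-subtree inorder and right-subtree inorder, then recurse.
Recursive splits:
  root=4; inorder splits into left=[], right=[5, 8, 16, 21, 28, 29]
  root=5; inorder splits into left=[], right=[8, 16, 21, 28, 29]
  root=8; inorder splits into left=[], right=[16, 21, 28, 29]
  root=29; inorder splits into left=[16, 21, 28], right=[]
  root=16; inorder splits into left=[], right=[21, 28]
  root=21; inorder splits into left=[], right=[28]
  root=28; inorder splits into left=[], right=[]
Reconstructed level-order: [4, 5, 8, 29, 16, 21, 28]


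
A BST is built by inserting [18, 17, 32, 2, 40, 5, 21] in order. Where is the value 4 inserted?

Starting tree (level order): [18, 17, 32, 2, None, 21, 40, None, 5]
Insertion path: 18 -> 17 -> 2 -> 5
Result: insert 4 as left child of 5
Final tree (level order): [18, 17, 32, 2, None, 21, 40, None, 5, None, None, None, None, 4]


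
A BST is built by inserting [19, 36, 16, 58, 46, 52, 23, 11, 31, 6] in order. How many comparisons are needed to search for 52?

Search path for 52: 19 -> 36 -> 58 -> 46 -> 52
Found: True
Comparisons: 5


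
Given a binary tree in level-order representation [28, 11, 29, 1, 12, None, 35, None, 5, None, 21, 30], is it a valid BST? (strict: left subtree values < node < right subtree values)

Level-order array: [28, 11, 29, 1, 12, None, 35, None, 5, None, 21, 30]
Validate using subtree bounds (lo, hi): at each node, require lo < value < hi,
then recurse left with hi=value and right with lo=value.
Preorder trace (stopping at first violation):
  at node 28 with bounds (-inf, +inf): OK
  at node 11 with bounds (-inf, 28): OK
  at node 1 with bounds (-inf, 11): OK
  at node 5 with bounds (1, 11): OK
  at node 12 with bounds (11, 28): OK
  at node 21 with bounds (12, 28): OK
  at node 29 with bounds (28, +inf): OK
  at node 35 with bounds (29, +inf): OK
  at node 30 with bounds (29, 35): OK
No violation found at any node.
Result: Valid BST


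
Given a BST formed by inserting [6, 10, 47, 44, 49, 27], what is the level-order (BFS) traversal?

Tree insertion order: [6, 10, 47, 44, 49, 27]
Tree (level-order array): [6, None, 10, None, 47, 44, 49, 27]
BFS from the root, enqueuing left then right child of each popped node:
  queue [6] -> pop 6, enqueue [10], visited so far: [6]
  queue [10] -> pop 10, enqueue [47], visited so far: [6, 10]
  queue [47] -> pop 47, enqueue [44, 49], visited so far: [6, 10, 47]
  queue [44, 49] -> pop 44, enqueue [27], visited so far: [6, 10, 47, 44]
  queue [49, 27] -> pop 49, enqueue [none], visited so far: [6, 10, 47, 44, 49]
  queue [27] -> pop 27, enqueue [none], visited so far: [6, 10, 47, 44, 49, 27]
Result: [6, 10, 47, 44, 49, 27]


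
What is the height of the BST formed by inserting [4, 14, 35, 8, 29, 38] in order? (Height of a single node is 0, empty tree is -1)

Insertion order: [4, 14, 35, 8, 29, 38]
Tree (level-order array): [4, None, 14, 8, 35, None, None, 29, 38]
Compute height bottom-up (empty subtree = -1):
  height(8) = 1 + max(-1, -1) = 0
  height(29) = 1 + max(-1, -1) = 0
  height(38) = 1 + max(-1, -1) = 0
  height(35) = 1 + max(0, 0) = 1
  height(14) = 1 + max(0, 1) = 2
  height(4) = 1 + max(-1, 2) = 3
Height = 3


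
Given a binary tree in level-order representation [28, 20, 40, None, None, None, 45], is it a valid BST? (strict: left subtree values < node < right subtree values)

Level-order array: [28, 20, 40, None, None, None, 45]
Validate using subtree bounds (lo, hi): at each node, require lo < value < hi,
then recurse left with hi=value and right with lo=value.
Preorder trace (stopping at first violation):
  at node 28 with bounds (-inf, +inf): OK
  at node 20 with bounds (-inf, 28): OK
  at node 40 with bounds (28, +inf): OK
  at node 45 with bounds (40, +inf): OK
No violation found at any node.
Result: Valid BST


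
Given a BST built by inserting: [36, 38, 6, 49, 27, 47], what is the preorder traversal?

Tree insertion order: [36, 38, 6, 49, 27, 47]
Tree (level-order array): [36, 6, 38, None, 27, None, 49, None, None, 47]
Preorder traversal: [36, 6, 27, 38, 49, 47]


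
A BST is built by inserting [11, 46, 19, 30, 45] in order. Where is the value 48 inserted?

Starting tree (level order): [11, None, 46, 19, None, None, 30, None, 45]
Insertion path: 11 -> 46
Result: insert 48 as right child of 46
Final tree (level order): [11, None, 46, 19, 48, None, 30, None, None, None, 45]


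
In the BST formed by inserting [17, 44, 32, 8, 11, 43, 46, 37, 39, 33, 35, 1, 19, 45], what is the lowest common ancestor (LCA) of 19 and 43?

Tree insertion order: [17, 44, 32, 8, 11, 43, 46, 37, 39, 33, 35, 1, 19, 45]
Tree (level-order array): [17, 8, 44, 1, 11, 32, 46, None, None, None, None, 19, 43, 45, None, None, None, 37, None, None, None, 33, 39, None, 35]
In a BST, the LCA of p=19, q=43 is the first node v on the
root-to-leaf path with p <= v <= q (go left if both < v, right if both > v).
Walk from root:
  at 17: both 19 and 43 > 17, go right
  at 44: both 19 and 43 < 44, go left
  at 32: 19 <= 32 <= 43, this is the LCA
LCA = 32


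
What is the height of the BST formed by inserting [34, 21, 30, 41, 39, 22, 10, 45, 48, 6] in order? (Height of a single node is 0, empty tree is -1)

Insertion order: [34, 21, 30, 41, 39, 22, 10, 45, 48, 6]
Tree (level-order array): [34, 21, 41, 10, 30, 39, 45, 6, None, 22, None, None, None, None, 48]
Compute height bottom-up (empty subtree = -1):
  height(6) = 1 + max(-1, -1) = 0
  height(10) = 1 + max(0, -1) = 1
  height(22) = 1 + max(-1, -1) = 0
  height(30) = 1 + max(0, -1) = 1
  height(21) = 1 + max(1, 1) = 2
  height(39) = 1 + max(-1, -1) = 0
  height(48) = 1 + max(-1, -1) = 0
  height(45) = 1 + max(-1, 0) = 1
  height(41) = 1 + max(0, 1) = 2
  height(34) = 1 + max(2, 2) = 3
Height = 3


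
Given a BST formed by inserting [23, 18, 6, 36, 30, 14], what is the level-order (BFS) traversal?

Tree insertion order: [23, 18, 6, 36, 30, 14]
Tree (level-order array): [23, 18, 36, 6, None, 30, None, None, 14]
BFS from the root, enqueuing left then right child of each popped node:
  queue [23] -> pop 23, enqueue [18, 36], visited so far: [23]
  queue [18, 36] -> pop 18, enqueue [6], visited so far: [23, 18]
  queue [36, 6] -> pop 36, enqueue [30], visited so far: [23, 18, 36]
  queue [6, 30] -> pop 6, enqueue [14], visited so far: [23, 18, 36, 6]
  queue [30, 14] -> pop 30, enqueue [none], visited so far: [23, 18, 36, 6, 30]
  queue [14] -> pop 14, enqueue [none], visited so far: [23, 18, 36, 6, 30, 14]
Result: [23, 18, 36, 6, 30, 14]


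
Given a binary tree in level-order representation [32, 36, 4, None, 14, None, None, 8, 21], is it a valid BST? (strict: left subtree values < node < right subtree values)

Level-order array: [32, 36, 4, None, 14, None, None, 8, 21]
Validate using subtree bounds (lo, hi): at each node, require lo < value < hi,
then recurse left with hi=value and right with lo=value.
Preorder trace (stopping at first violation):
  at node 32 with bounds (-inf, +inf): OK
  at node 36 with bounds (-inf, 32): VIOLATION
Node 36 violates its bound: not (-inf < 36 < 32).
Result: Not a valid BST


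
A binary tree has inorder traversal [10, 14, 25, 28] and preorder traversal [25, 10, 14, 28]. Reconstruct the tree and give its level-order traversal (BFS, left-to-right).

Inorder:  [10, 14, 25, 28]
Preorder: [25, 10, 14, 28]
Algorithm: preorder visits root first, so consume preorder in order;
for each root, split the current inorder slice at that value into
left-subtree inorder and right-subtree inorder, then recurse.
Recursive splits:
  root=25; inorder splits into left=[10, 14], right=[28]
  root=10; inorder splits into left=[], right=[14]
  root=14; inorder splits into left=[], right=[]
  root=28; inorder splits into left=[], right=[]
Reconstructed level-order: [25, 10, 28, 14]


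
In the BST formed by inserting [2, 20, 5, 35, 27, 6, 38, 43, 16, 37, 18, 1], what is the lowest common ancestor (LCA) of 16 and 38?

Tree insertion order: [2, 20, 5, 35, 27, 6, 38, 43, 16, 37, 18, 1]
Tree (level-order array): [2, 1, 20, None, None, 5, 35, None, 6, 27, 38, None, 16, None, None, 37, 43, None, 18]
In a BST, the LCA of p=16, q=38 is the first node v on the
root-to-leaf path with p <= v <= q (go left if both < v, right if both > v).
Walk from root:
  at 2: both 16 and 38 > 2, go right
  at 20: 16 <= 20 <= 38, this is the LCA
LCA = 20


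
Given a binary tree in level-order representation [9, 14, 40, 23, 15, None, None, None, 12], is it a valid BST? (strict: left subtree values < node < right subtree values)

Level-order array: [9, 14, 40, 23, 15, None, None, None, 12]
Validate using subtree bounds (lo, hi): at each node, require lo < value < hi,
then recurse left with hi=value and right with lo=value.
Preorder trace (stopping at first violation):
  at node 9 with bounds (-inf, +inf): OK
  at node 14 with bounds (-inf, 9): VIOLATION
Node 14 violates its bound: not (-inf < 14 < 9).
Result: Not a valid BST


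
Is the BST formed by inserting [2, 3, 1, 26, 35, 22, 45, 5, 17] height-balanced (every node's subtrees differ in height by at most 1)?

Tree (level-order array): [2, 1, 3, None, None, None, 26, 22, 35, 5, None, None, 45, None, 17]
Definition: a tree is height-balanced if, at every node, |h(left) - h(right)| <= 1 (empty subtree has height -1).
Bottom-up per-node check:
  node 1: h_left=-1, h_right=-1, diff=0 [OK], height=0
  node 17: h_left=-1, h_right=-1, diff=0 [OK], height=0
  node 5: h_left=-1, h_right=0, diff=1 [OK], height=1
  node 22: h_left=1, h_right=-1, diff=2 [FAIL (|1--1|=2 > 1)], height=2
  node 45: h_left=-1, h_right=-1, diff=0 [OK], height=0
  node 35: h_left=-1, h_right=0, diff=1 [OK], height=1
  node 26: h_left=2, h_right=1, diff=1 [OK], height=3
  node 3: h_left=-1, h_right=3, diff=4 [FAIL (|-1-3|=4 > 1)], height=4
  node 2: h_left=0, h_right=4, diff=4 [FAIL (|0-4|=4 > 1)], height=5
Node 22 violates the condition: |1 - -1| = 2 > 1.
Result: Not balanced


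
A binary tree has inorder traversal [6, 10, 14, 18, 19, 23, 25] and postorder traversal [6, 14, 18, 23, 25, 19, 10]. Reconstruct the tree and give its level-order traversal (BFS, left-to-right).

Inorder:   [6, 10, 14, 18, 19, 23, 25]
Postorder: [6, 14, 18, 23, 25, 19, 10]
Algorithm: postorder visits root last, so walk postorder right-to-left;
each value is the root of the current inorder slice — split it at that
value, recurse on the right subtree first, then the left.
Recursive splits:
  root=10; inorder splits into left=[6], right=[14, 18, 19, 23, 25]
  root=19; inorder splits into left=[14, 18], right=[23, 25]
  root=25; inorder splits into left=[23], right=[]
  root=23; inorder splits into left=[], right=[]
  root=18; inorder splits into left=[14], right=[]
  root=14; inorder splits into left=[], right=[]
  root=6; inorder splits into left=[], right=[]
Reconstructed level-order: [10, 6, 19, 18, 25, 14, 23]


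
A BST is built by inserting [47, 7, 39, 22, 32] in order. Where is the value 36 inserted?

Starting tree (level order): [47, 7, None, None, 39, 22, None, None, 32]
Insertion path: 47 -> 7 -> 39 -> 22 -> 32
Result: insert 36 as right child of 32
Final tree (level order): [47, 7, None, None, 39, 22, None, None, 32, None, 36]


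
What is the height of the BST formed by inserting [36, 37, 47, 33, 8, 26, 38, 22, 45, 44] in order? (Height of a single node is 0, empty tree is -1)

Insertion order: [36, 37, 47, 33, 8, 26, 38, 22, 45, 44]
Tree (level-order array): [36, 33, 37, 8, None, None, 47, None, 26, 38, None, 22, None, None, 45, None, None, 44]
Compute height bottom-up (empty subtree = -1):
  height(22) = 1 + max(-1, -1) = 0
  height(26) = 1 + max(0, -1) = 1
  height(8) = 1 + max(-1, 1) = 2
  height(33) = 1 + max(2, -1) = 3
  height(44) = 1 + max(-1, -1) = 0
  height(45) = 1 + max(0, -1) = 1
  height(38) = 1 + max(-1, 1) = 2
  height(47) = 1 + max(2, -1) = 3
  height(37) = 1 + max(-1, 3) = 4
  height(36) = 1 + max(3, 4) = 5
Height = 5


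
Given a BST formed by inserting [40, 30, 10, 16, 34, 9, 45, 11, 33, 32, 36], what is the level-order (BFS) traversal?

Tree insertion order: [40, 30, 10, 16, 34, 9, 45, 11, 33, 32, 36]
Tree (level-order array): [40, 30, 45, 10, 34, None, None, 9, 16, 33, 36, None, None, 11, None, 32]
BFS from the root, enqueuing left then right child of each popped node:
  queue [40] -> pop 40, enqueue [30, 45], visited so far: [40]
  queue [30, 45] -> pop 30, enqueue [10, 34], visited so far: [40, 30]
  queue [45, 10, 34] -> pop 45, enqueue [none], visited so far: [40, 30, 45]
  queue [10, 34] -> pop 10, enqueue [9, 16], visited so far: [40, 30, 45, 10]
  queue [34, 9, 16] -> pop 34, enqueue [33, 36], visited so far: [40, 30, 45, 10, 34]
  queue [9, 16, 33, 36] -> pop 9, enqueue [none], visited so far: [40, 30, 45, 10, 34, 9]
  queue [16, 33, 36] -> pop 16, enqueue [11], visited so far: [40, 30, 45, 10, 34, 9, 16]
  queue [33, 36, 11] -> pop 33, enqueue [32], visited so far: [40, 30, 45, 10, 34, 9, 16, 33]
  queue [36, 11, 32] -> pop 36, enqueue [none], visited so far: [40, 30, 45, 10, 34, 9, 16, 33, 36]
  queue [11, 32] -> pop 11, enqueue [none], visited so far: [40, 30, 45, 10, 34, 9, 16, 33, 36, 11]
  queue [32] -> pop 32, enqueue [none], visited so far: [40, 30, 45, 10, 34, 9, 16, 33, 36, 11, 32]
Result: [40, 30, 45, 10, 34, 9, 16, 33, 36, 11, 32]


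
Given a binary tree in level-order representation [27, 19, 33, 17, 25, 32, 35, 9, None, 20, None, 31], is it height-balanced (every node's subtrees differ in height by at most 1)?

Tree (level-order array): [27, 19, 33, 17, 25, 32, 35, 9, None, 20, None, 31]
Definition: a tree is height-balanced if, at every node, |h(left) - h(right)| <= 1 (empty subtree has height -1).
Bottom-up per-node check:
  node 9: h_left=-1, h_right=-1, diff=0 [OK], height=0
  node 17: h_left=0, h_right=-1, diff=1 [OK], height=1
  node 20: h_left=-1, h_right=-1, diff=0 [OK], height=0
  node 25: h_left=0, h_right=-1, diff=1 [OK], height=1
  node 19: h_left=1, h_right=1, diff=0 [OK], height=2
  node 31: h_left=-1, h_right=-1, diff=0 [OK], height=0
  node 32: h_left=0, h_right=-1, diff=1 [OK], height=1
  node 35: h_left=-1, h_right=-1, diff=0 [OK], height=0
  node 33: h_left=1, h_right=0, diff=1 [OK], height=2
  node 27: h_left=2, h_right=2, diff=0 [OK], height=3
All nodes satisfy the balance condition.
Result: Balanced


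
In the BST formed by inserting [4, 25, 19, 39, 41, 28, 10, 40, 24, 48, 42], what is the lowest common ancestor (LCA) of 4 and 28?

Tree insertion order: [4, 25, 19, 39, 41, 28, 10, 40, 24, 48, 42]
Tree (level-order array): [4, None, 25, 19, 39, 10, 24, 28, 41, None, None, None, None, None, None, 40, 48, None, None, 42]
In a BST, the LCA of p=4, q=28 is the first node v on the
root-to-leaf path with p <= v <= q (go left if both < v, right if both > v).
Walk from root:
  at 4: 4 <= 4 <= 28, this is the LCA
LCA = 4


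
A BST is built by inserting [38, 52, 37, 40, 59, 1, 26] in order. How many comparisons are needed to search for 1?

Search path for 1: 38 -> 37 -> 1
Found: True
Comparisons: 3


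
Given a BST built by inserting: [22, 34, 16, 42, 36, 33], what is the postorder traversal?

Tree insertion order: [22, 34, 16, 42, 36, 33]
Tree (level-order array): [22, 16, 34, None, None, 33, 42, None, None, 36]
Postorder traversal: [16, 33, 36, 42, 34, 22]


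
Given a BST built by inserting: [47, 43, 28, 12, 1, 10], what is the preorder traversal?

Tree insertion order: [47, 43, 28, 12, 1, 10]
Tree (level-order array): [47, 43, None, 28, None, 12, None, 1, None, None, 10]
Preorder traversal: [47, 43, 28, 12, 1, 10]


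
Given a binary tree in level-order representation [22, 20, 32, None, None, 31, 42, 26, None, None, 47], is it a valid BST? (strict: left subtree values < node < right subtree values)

Level-order array: [22, 20, 32, None, None, 31, 42, 26, None, None, 47]
Validate using subtree bounds (lo, hi): at each node, require lo < value < hi,
then recurse left with hi=value and right with lo=value.
Preorder trace (stopping at first violation):
  at node 22 with bounds (-inf, +inf): OK
  at node 20 with bounds (-inf, 22): OK
  at node 32 with bounds (22, +inf): OK
  at node 31 with bounds (22, 32): OK
  at node 26 with bounds (22, 31): OK
  at node 42 with bounds (32, +inf): OK
  at node 47 with bounds (42, +inf): OK
No violation found at any node.
Result: Valid BST


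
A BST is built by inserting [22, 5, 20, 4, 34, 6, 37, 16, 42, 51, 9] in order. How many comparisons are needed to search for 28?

Search path for 28: 22 -> 34
Found: False
Comparisons: 2


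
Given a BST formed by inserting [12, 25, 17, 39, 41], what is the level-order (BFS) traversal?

Tree insertion order: [12, 25, 17, 39, 41]
Tree (level-order array): [12, None, 25, 17, 39, None, None, None, 41]
BFS from the root, enqueuing left then right child of each popped node:
  queue [12] -> pop 12, enqueue [25], visited so far: [12]
  queue [25] -> pop 25, enqueue [17, 39], visited so far: [12, 25]
  queue [17, 39] -> pop 17, enqueue [none], visited so far: [12, 25, 17]
  queue [39] -> pop 39, enqueue [41], visited so far: [12, 25, 17, 39]
  queue [41] -> pop 41, enqueue [none], visited so far: [12, 25, 17, 39, 41]
Result: [12, 25, 17, 39, 41]


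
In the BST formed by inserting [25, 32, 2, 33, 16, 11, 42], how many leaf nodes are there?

Tree built from: [25, 32, 2, 33, 16, 11, 42]
Tree (level-order array): [25, 2, 32, None, 16, None, 33, 11, None, None, 42]
Rule: A leaf has 0 children.
Per-node child counts:
  node 25: 2 child(ren)
  node 2: 1 child(ren)
  node 16: 1 child(ren)
  node 11: 0 child(ren)
  node 32: 1 child(ren)
  node 33: 1 child(ren)
  node 42: 0 child(ren)
Matching nodes: [11, 42]
Count of leaf nodes: 2


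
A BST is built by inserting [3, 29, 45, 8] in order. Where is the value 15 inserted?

Starting tree (level order): [3, None, 29, 8, 45]
Insertion path: 3 -> 29 -> 8
Result: insert 15 as right child of 8
Final tree (level order): [3, None, 29, 8, 45, None, 15]


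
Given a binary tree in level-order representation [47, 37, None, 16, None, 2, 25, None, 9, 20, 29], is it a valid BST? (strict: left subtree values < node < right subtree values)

Level-order array: [47, 37, None, 16, None, 2, 25, None, 9, 20, 29]
Validate using subtree bounds (lo, hi): at each node, require lo < value < hi,
then recurse left with hi=value and right with lo=value.
Preorder trace (stopping at first violation):
  at node 47 with bounds (-inf, +inf): OK
  at node 37 with bounds (-inf, 47): OK
  at node 16 with bounds (-inf, 37): OK
  at node 2 with bounds (-inf, 16): OK
  at node 9 with bounds (2, 16): OK
  at node 25 with bounds (16, 37): OK
  at node 20 with bounds (16, 25): OK
  at node 29 with bounds (25, 37): OK
No violation found at any node.
Result: Valid BST


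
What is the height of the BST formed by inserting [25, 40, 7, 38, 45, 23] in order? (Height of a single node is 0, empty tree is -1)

Insertion order: [25, 40, 7, 38, 45, 23]
Tree (level-order array): [25, 7, 40, None, 23, 38, 45]
Compute height bottom-up (empty subtree = -1):
  height(23) = 1 + max(-1, -1) = 0
  height(7) = 1 + max(-1, 0) = 1
  height(38) = 1 + max(-1, -1) = 0
  height(45) = 1 + max(-1, -1) = 0
  height(40) = 1 + max(0, 0) = 1
  height(25) = 1 + max(1, 1) = 2
Height = 2


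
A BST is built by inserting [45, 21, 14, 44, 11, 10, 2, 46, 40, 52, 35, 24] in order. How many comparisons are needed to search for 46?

Search path for 46: 45 -> 46
Found: True
Comparisons: 2


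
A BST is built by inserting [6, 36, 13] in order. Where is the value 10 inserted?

Starting tree (level order): [6, None, 36, 13]
Insertion path: 6 -> 36 -> 13
Result: insert 10 as left child of 13
Final tree (level order): [6, None, 36, 13, None, 10]


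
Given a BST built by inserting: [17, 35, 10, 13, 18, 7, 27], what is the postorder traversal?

Tree insertion order: [17, 35, 10, 13, 18, 7, 27]
Tree (level-order array): [17, 10, 35, 7, 13, 18, None, None, None, None, None, None, 27]
Postorder traversal: [7, 13, 10, 27, 18, 35, 17]


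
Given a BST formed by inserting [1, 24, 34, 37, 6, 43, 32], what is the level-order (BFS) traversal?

Tree insertion order: [1, 24, 34, 37, 6, 43, 32]
Tree (level-order array): [1, None, 24, 6, 34, None, None, 32, 37, None, None, None, 43]
BFS from the root, enqueuing left then right child of each popped node:
  queue [1] -> pop 1, enqueue [24], visited so far: [1]
  queue [24] -> pop 24, enqueue [6, 34], visited so far: [1, 24]
  queue [6, 34] -> pop 6, enqueue [none], visited so far: [1, 24, 6]
  queue [34] -> pop 34, enqueue [32, 37], visited so far: [1, 24, 6, 34]
  queue [32, 37] -> pop 32, enqueue [none], visited so far: [1, 24, 6, 34, 32]
  queue [37] -> pop 37, enqueue [43], visited so far: [1, 24, 6, 34, 32, 37]
  queue [43] -> pop 43, enqueue [none], visited so far: [1, 24, 6, 34, 32, 37, 43]
Result: [1, 24, 6, 34, 32, 37, 43]


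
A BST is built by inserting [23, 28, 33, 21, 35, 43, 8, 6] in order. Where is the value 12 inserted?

Starting tree (level order): [23, 21, 28, 8, None, None, 33, 6, None, None, 35, None, None, None, 43]
Insertion path: 23 -> 21 -> 8
Result: insert 12 as right child of 8
Final tree (level order): [23, 21, 28, 8, None, None, 33, 6, 12, None, 35, None, None, None, None, None, 43]


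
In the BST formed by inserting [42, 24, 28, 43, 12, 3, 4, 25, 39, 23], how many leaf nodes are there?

Tree built from: [42, 24, 28, 43, 12, 3, 4, 25, 39, 23]
Tree (level-order array): [42, 24, 43, 12, 28, None, None, 3, 23, 25, 39, None, 4]
Rule: A leaf has 0 children.
Per-node child counts:
  node 42: 2 child(ren)
  node 24: 2 child(ren)
  node 12: 2 child(ren)
  node 3: 1 child(ren)
  node 4: 0 child(ren)
  node 23: 0 child(ren)
  node 28: 2 child(ren)
  node 25: 0 child(ren)
  node 39: 0 child(ren)
  node 43: 0 child(ren)
Matching nodes: [4, 23, 25, 39, 43]
Count of leaf nodes: 5


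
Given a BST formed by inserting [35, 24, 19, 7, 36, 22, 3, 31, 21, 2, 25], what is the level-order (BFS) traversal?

Tree insertion order: [35, 24, 19, 7, 36, 22, 3, 31, 21, 2, 25]
Tree (level-order array): [35, 24, 36, 19, 31, None, None, 7, 22, 25, None, 3, None, 21, None, None, None, 2]
BFS from the root, enqueuing left then right child of each popped node:
  queue [35] -> pop 35, enqueue [24, 36], visited so far: [35]
  queue [24, 36] -> pop 24, enqueue [19, 31], visited so far: [35, 24]
  queue [36, 19, 31] -> pop 36, enqueue [none], visited so far: [35, 24, 36]
  queue [19, 31] -> pop 19, enqueue [7, 22], visited so far: [35, 24, 36, 19]
  queue [31, 7, 22] -> pop 31, enqueue [25], visited so far: [35, 24, 36, 19, 31]
  queue [7, 22, 25] -> pop 7, enqueue [3], visited so far: [35, 24, 36, 19, 31, 7]
  queue [22, 25, 3] -> pop 22, enqueue [21], visited so far: [35, 24, 36, 19, 31, 7, 22]
  queue [25, 3, 21] -> pop 25, enqueue [none], visited so far: [35, 24, 36, 19, 31, 7, 22, 25]
  queue [3, 21] -> pop 3, enqueue [2], visited so far: [35, 24, 36, 19, 31, 7, 22, 25, 3]
  queue [21, 2] -> pop 21, enqueue [none], visited so far: [35, 24, 36, 19, 31, 7, 22, 25, 3, 21]
  queue [2] -> pop 2, enqueue [none], visited so far: [35, 24, 36, 19, 31, 7, 22, 25, 3, 21, 2]
Result: [35, 24, 36, 19, 31, 7, 22, 25, 3, 21, 2]


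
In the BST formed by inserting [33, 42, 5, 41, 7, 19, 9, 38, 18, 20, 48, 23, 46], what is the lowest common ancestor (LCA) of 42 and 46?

Tree insertion order: [33, 42, 5, 41, 7, 19, 9, 38, 18, 20, 48, 23, 46]
Tree (level-order array): [33, 5, 42, None, 7, 41, 48, None, 19, 38, None, 46, None, 9, 20, None, None, None, None, None, 18, None, 23]
In a BST, the LCA of p=42, q=46 is the first node v on the
root-to-leaf path with p <= v <= q (go left if both < v, right if both > v).
Walk from root:
  at 33: both 42 and 46 > 33, go right
  at 42: 42 <= 42 <= 46, this is the LCA
LCA = 42


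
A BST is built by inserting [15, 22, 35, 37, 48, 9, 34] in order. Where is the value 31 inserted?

Starting tree (level order): [15, 9, 22, None, None, None, 35, 34, 37, None, None, None, 48]
Insertion path: 15 -> 22 -> 35 -> 34
Result: insert 31 as left child of 34
Final tree (level order): [15, 9, 22, None, None, None, 35, 34, 37, 31, None, None, 48]


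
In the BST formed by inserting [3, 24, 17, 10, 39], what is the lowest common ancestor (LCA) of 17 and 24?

Tree insertion order: [3, 24, 17, 10, 39]
Tree (level-order array): [3, None, 24, 17, 39, 10]
In a BST, the LCA of p=17, q=24 is the first node v on the
root-to-leaf path with p <= v <= q (go left if both < v, right if both > v).
Walk from root:
  at 3: both 17 and 24 > 3, go right
  at 24: 17 <= 24 <= 24, this is the LCA
LCA = 24


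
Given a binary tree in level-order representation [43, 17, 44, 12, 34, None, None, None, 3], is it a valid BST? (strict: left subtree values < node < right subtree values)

Level-order array: [43, 17, 44, 12, 34, None, None, None, 3]
Validate using subtree bounds (lo, hi): at each node, require lo < value < hi,
then recurse left with hi=value and right with lo=value.
Preorder trace (stopping at first violation):
  at node 43 with bounds (-inf, +inf): OK
  at node 17 with bounds (-inf, 43): OK
  at node 12 with bounds (-inf, 17): OK
  at node 3 with bounds (12, 17): VIOLATION
Node 3 violates its bound: not (12 < 3 < 17).
Result: Not a valid BST


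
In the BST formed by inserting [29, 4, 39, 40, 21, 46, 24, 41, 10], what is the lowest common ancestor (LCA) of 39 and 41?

Tree insertion order: [29, 4, 39, 40, 21, 46, 24, 41, 10]
Tree (level-order array): [29, 4, 39, None, 21, None, 40, 10, 24, None, 46, None, None, None, None, 41]
In a BST, the LCA of p=39, q=41 is the first node v on the
root-to-leaf path with p <= v <= q (go left if both < v, right if both > v).
Walk from root:
  at 29: both 39 and 41 > 29, go right
  at 39: 39 <= 39 <= 41, this is the LCA
LCA = 39


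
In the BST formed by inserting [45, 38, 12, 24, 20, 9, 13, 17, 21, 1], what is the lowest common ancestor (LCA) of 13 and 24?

Tree insertion order: [45, 38, 12, 24, 20, 9, 13, 17, 21, 1]
Tree (level-order array): [45, 38, None, 12, None, 9, 24, 1, None, 20, None, None, None, 13, 21, None, 17]
In a BST, the LCA of p=13, q=24 is the first node v on the
root-to-leaf path with p <= v <= q (go left if both < v, right if both > v).
Walk from root:
  at 45: both 13 and 24 < 45, go left
  at 38: both 13 and 24 < 38, go left
  at 12: both 13 and 24 > 12, go right
  at 24: 13 <= 24 <= 24, this is the LCA
LCA = 24


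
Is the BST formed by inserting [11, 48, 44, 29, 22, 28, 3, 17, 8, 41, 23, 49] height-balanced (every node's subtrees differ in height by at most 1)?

Tree (level-order array): [11, 3, 48, None, 8, 44, 49, None, None, 29, None, None, None, 22, 41, 17, 28, None, None, None, None, 23]
Definition: a tree is height-balanced if, at every node, |h(left) - h(right)| <= 1 (empty subtree has height -1).
Bottom-up per-node check:
  node 8: h_left=-1, h_right=-1, diff=0 [OK], height=0
  node 3: h_left=-1, h_right=0, diff=1 [OK], height=1
  node 17: h_left=-1, h_right=-1, diff=0 [OK], height=0
  node 23: h_left=-1, h_right=-1, diff=0 [OK], height=0
  node 28: h_left=0, h_right=-1, diff=1 [OK], height=1
  node 22: h_left=0, h_right=1, diff=1 [OK], height=2
  node 41: h_left=-1, h_right=-1, diff=0 [OK], height=0
  node 29: h_left=2, h_right=0, diff=2 [FAIL (|2-0|=2 > 1)], height=3
  node 44: h_left=3, h_right=-1, diff=4 [FAIL (|3--1|=4 > 1)], height=4
  node 49: h_left=-1, h_right=-1, diff=0 [OK], height=0
  node 48: h_left=4, h_right=0, diff=4 [FAIL (|4-0|=4 > 1)], height=5
  node 11: h_left=1, h_right=5, diff=4 [FAIL (|1-5|=4 > 1)], height=6
Node 29 violates the condition: |2 - 0| = 2 > 1.
Result: Not balanced


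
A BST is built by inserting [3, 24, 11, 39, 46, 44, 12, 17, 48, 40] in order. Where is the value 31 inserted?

Starting tree (level order): [3, None, 24, 11, 39, None, 12, None, 46, None, 17, 44, 48, None, None, 40]
Insertion path: 3 -> 24 -> 39
Result: insert 31 as left child of 39
Final tree (level order): [3, None, 24, 11, 39, None, 12, 31, 46, None, 17, None, None, 44, 48, None, None, 40]


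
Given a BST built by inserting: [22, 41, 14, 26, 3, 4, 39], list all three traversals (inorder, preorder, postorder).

Tree insertion order: [22, 41, 14, 26, 3, 4, 39]
Tree (level-order array): [22, 14, 41, 3, None, 26, None, None, 4, None, 39]
Inorder (L, root, R): [3, 4, 14, 22, 26, 39, 41]
Preorder (root, L, R): [22, 14, 3, 4, 41, 26, 39]
Postorder (L, R, root): [4, 3, 14, 39, 26, 41, 22]


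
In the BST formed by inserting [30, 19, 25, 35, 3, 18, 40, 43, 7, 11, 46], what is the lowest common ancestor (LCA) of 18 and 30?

Tree insertion order: [30, 19, 25, 35, 3, 18, 40, 43, 7, 11, 46]
Tree (level-order array): [30, 19, 35, 3, 25, None, 40, None, 18, None, None, None, 43, 7, None, None, 46, None, 11]
In a BST, the LCA of p=18, q=30 is the first node v on the
root-to-leaf path with p <= v <= q (go left if both < v, right if both > v).
Walk from root:
  at 30: 18 <= 30 <= 30, this is the LCA
LCA = 30


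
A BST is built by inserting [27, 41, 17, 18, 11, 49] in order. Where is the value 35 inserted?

Starting tree (level order): [27, 17, 41, 11, 18, None, 49]
Insertion path: 27 -> 41
Result: insert 35 as left child of 41
Final tree (level order): [27, 17, 41, 11, 18, 35, 49]


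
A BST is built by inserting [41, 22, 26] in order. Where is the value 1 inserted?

Starting tree (level order): [41, 22, None, None, 26]
Insertion path: 41 -> 22
Result: insert 1 as left child of 22
Final tree (level order): [41, 22, None, 1, 26]


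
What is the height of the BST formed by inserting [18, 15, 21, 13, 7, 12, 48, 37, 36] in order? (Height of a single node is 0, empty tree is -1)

Insertion order: [18, 15, 21, 13, 7, 12, 48, 37, 36]
Tree (level-order array): [18, 15, 21, 13, None, None, 48, 7, None, 37, None, None, 12, 36]
Compute height bottom-up (empty subtree = -1):
  height(12) = 1 + max(-1, -1) = 0
  height(7) = 1 + max(-1, 0) = 1
  height(13) = 1 + max(1, -1) = 2
  height(15) = 1 + max(2, -1) = 3
  height(36) = 1 + max(-1, -1) = 0
  height(37) = 1 + max(0, -1) = 1
  height(48) = 1 + max(1, -1) = 2
  height(21) = 1 + max(-1, 2) = 3
  height(18) = 1 + max(3, 3) = 4
Height = 4
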